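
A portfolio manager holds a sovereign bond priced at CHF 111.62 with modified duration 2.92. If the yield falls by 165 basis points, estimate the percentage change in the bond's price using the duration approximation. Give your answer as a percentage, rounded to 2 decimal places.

Duration approximation: ΔP/P ≈ -D_mod · Δy = -2.92 × (-0.0165) = +0.048180.
As a percentage: +4.8180%.

+4.82%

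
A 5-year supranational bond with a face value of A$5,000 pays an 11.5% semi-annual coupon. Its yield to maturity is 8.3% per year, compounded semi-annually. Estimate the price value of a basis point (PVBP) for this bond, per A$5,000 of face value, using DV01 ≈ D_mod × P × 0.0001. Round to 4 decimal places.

Periodic yield y = 0.0415.
  t   CF        PV=CF/(1+0.0415)^t    t·PV
  1       287.50       276.0442       276.0442
  2       287.50       265.0448       530.0896
  3       287.50       254.4837       763.4512
  4       287.50       244.3435       977.3739
  5       287.50       234.6073     1,173.0364
  6       287.50       225.2590     1,351.5542
  7       287.50       216.2833     1,513.9829
  8       287.50       207.6652     1,661.3213
  9       287.50       199.3905     1,794.5142
  10    5,287.50     3,520.9320    35,209.3200
  Σ                  5,644.0534    45,250.6878
P = 5,644.0534; D_Mac = 8.01741 half-year periods = 4.00870 yrs; D_mod = 3.84897 yrs.
DV01 ≈ 3.84897 × 5,644.0534 × 0.0001 = 2.172381.

A$2.1724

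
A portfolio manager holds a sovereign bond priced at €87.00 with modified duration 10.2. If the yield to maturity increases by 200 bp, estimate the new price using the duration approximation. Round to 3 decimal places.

€69.252

Duration approximation: ΔP/P ≈ -D_mod · Δy = -10.2 × (+0.02) = -0.204000.
New price ≈ 87.00 × (1 - 0.204000) = 69.25200.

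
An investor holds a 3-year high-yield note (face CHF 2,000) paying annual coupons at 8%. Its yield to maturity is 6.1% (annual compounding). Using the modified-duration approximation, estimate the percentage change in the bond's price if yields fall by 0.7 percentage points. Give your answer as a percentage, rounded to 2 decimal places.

Periodic yield y = 0.061. Modified duration first:
  t   CF        PV=CF/(1+0.061)^t    t·PV
  1       160.00       150.8011       150.8011
  2       160.00       142.1311       284.2623
  3     2,160.00     1,808.4546     5,425.3637
  Σ                  2,101.3868     5,860.4271
P = 2,101.3868; D_Mac = 2.78884 yrs; D_mod = 2.78884/(1+0.061) = 2.62850 yrs.
ΔP/P ≈ -D_mod · Δy = -2.62850 × (-0.007) = +0.018399 = +1.8399%.

+1.84%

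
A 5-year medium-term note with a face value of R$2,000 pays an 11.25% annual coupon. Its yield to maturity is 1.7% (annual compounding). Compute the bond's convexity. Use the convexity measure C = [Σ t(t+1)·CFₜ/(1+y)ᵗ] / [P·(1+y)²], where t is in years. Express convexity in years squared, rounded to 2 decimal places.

With y = 0.017:
  t   CF        PV=CF/(1+0.017)^t    t·PV        t(t+1)·PV
  1       225.00       221.2389       221.2389         442.4779
  2       225.00       217.5407       435.0815       1,305.2445
  3       225.00       213.9044       641.7131       2,566.8525
  4       225.00       210.3288       841.3151       4,206.5756
  5     2,225.00     2,045.1504    10,225.7520      61,354.5119
  Σ                  2,908.1632    12,365.1007      69,875.6623
P = 2,908.1632.
Convexity = Σ t(t+1)·PV / [P·(1+y)²] = 69,875.6623 / (2,908.1632 × 1.034289) = 23.23086.

23.23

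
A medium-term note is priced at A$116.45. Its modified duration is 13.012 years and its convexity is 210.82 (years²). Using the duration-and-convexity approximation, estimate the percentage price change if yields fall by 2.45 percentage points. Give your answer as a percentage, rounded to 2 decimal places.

+38.21%

Duration effect: -D_mod·Δy = -13.012 × (-0.0245) = +0.318794
Convexity effect: ½·C·(Δy)² = 0.5 × 210.82 × (-0.0245)² = +0.0632723525
ΔP/P ≈ +0.318794 + 0.0632723525 = +0.3820663525
= +38.20663525%.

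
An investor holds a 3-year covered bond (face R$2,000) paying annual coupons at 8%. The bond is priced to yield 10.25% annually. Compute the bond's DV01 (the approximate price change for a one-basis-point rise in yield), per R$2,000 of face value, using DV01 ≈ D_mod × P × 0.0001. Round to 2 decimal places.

Periodic yield y = 0.1025.
  t   CF        PV=CF/(1+0.1025)^t    t·PV
  1       160.00       145.1247       145.1247
  2       160.00       131.6324       263.2648
  3     2,160.00     1,611.8253     4,835.4758
  Σ                  1,888.5824     5,243.8653
P = 1,888.5824; D_Mac = 2.77661 yrs; D_mod = 2.51847 yrs.
DV01 ≈ 2.51847 × 1,888.5824 × 0.0001 = 0.475634.

R$0.48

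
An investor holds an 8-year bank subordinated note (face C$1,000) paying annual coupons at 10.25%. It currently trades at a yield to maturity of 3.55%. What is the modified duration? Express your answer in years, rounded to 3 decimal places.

6.012 years

Periodic yield y = 0.0355. First find Macaulay duration:
  t   CF        PV=CF/(1+0.0355)^t    t·PV
  1       102.50        98.9860        98.9860
  2       102.50        95.5925       191.1849
  3       102.50        92.3153       276.9458
  4       102.50        89.1504       356.6017
  5       102.50        86.0941       430.4705
  6       102.50        83.1425       498.8552
  7       102.50        80.2922       562.0451
  8     1,102.50       834.0225     6,672.1801
  Σ                  1,459.5955     9,087.2693
P = 1,459.5955; Macaulay duration = 9,087.2693 / 1,459.5955 = 6.22588 years.
Modified duration = D_Mac / (1 + y) = 6.22588 / 1.0355 = 6.01244 years.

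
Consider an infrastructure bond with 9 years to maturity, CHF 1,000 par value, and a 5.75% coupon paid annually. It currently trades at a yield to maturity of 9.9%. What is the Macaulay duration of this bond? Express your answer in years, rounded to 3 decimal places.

Periodic yield y = 0.099. Discount each cash flow and weight by its year:
  t   CF        PV=CF/(1+0.099)^t    t·PV
  1        57.50        52.3203        52.3203
  2        57.50        47.6072        95.2144
  3        57.50        43.3186       129.9559
  4        57.50        39.4164       157.6656
  5        57.50        35.8657       179.3285
  6        57.50        32.6349       195.8091
  7        57.50        29.6950       207.8653
  8        57.50        27.0201       216.1605
  9     1,057.50       452.1694     4,069.5244
  Σ                    760.0476     5,303.8440
Price P = Σ PV = 760.0476.
Macaulay duration = Σ(t·PV) / P = 5,303.8440 / 760.0476 = 6.97831 years.

6.978 years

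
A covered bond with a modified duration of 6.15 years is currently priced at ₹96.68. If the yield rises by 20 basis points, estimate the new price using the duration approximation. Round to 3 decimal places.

₹95.491

Duration approximation: ΔP/P ≈ -D_mod · Δy = -6.15 × (+0.002) = -0.012300.
New price ≈ 96.68 × (1 - 0.012300) = 95.490836.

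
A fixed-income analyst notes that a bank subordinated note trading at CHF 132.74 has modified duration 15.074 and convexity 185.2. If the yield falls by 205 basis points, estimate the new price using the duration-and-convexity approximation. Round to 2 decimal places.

Duration effect: -D_mod·Δy = -15.074 × (-0.0205) = +0.309017
Convexity effect: ½·C·(Δy)² = 0.5 × 185.2 × (-0.0205)² = +0.03891515
ΔP/P ≈ +0.309017 + 0.03891515 = +0.34793215
New price ≈ 132.74 × (1 + 0.34793215) = 178.924513591.

CHF 178.92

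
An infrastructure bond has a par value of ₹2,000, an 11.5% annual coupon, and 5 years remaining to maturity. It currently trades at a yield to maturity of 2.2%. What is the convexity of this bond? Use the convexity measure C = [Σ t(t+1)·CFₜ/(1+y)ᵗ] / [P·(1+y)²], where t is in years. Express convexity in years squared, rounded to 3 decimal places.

22.863

With y = 0.022:
  t   CF        PV=CF/(1+0.022)^t    t·PV        t(t+1)·PV
  1       230.00       225.0489       225.0489         450.0978
  2       230.00       220.2044       440.4089       1,321.2266
  3       230.00       215.4642       646.3926       2,585.5706
  4       230.00       210.8260       843.3042       4,216.5208
  5     2,230.00     2,000.0939    10,000.4695      60,002.8168
  Σ                  2,871.6375    12,155.6241      68,576.2326
P = 2,871.6375.
Convexity = Σ t(t+1)·PV / [P·(1+y)²] = 68,576.2326 / (2,871.6375 × 1.044484) = 22.86347.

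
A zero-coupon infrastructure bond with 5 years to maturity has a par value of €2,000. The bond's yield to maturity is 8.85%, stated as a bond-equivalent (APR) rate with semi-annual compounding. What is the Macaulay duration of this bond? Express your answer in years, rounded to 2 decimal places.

A zero-coupon bond has a single cash flow at maturity, so its Macaulay duration equals its maturity: 5 years.
(Equivalently: 10 semi-annual periods ÷ 2 = 5 years.)

5.00 years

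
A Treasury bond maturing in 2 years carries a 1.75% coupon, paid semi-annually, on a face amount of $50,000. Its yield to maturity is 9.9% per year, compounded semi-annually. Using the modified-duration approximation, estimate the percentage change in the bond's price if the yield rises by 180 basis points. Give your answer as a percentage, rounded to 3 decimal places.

-3.382%

Periodic yield y = 0.0495. Modified duration first:
  t   CF        PV=CF/(1+0.0495)^t    t·PV
  1       437.50       416.8652       416.8652
  2       437.50       397.2036       794.4072
  3       437.50       378.4694     1,135.4081
  4    50,437.50    41,574.1885   166,296.7538
  Σ                 42,766.7266   168,643.4343
P = 42,766.7266; D_Mac = 3.94333 half-year periods = 1.97167 yrs; D_mod = 1.97167/(1+0.0495) = 1.87867 yrs.
ΔP/P ≈ -D_mod · Δy = -1.87867 × (+0.018) = -0.033816 = -3.3816%.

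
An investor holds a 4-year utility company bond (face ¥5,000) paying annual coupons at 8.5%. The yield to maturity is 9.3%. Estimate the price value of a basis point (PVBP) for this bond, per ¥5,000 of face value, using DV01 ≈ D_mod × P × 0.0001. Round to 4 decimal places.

Periodic yield y = 0.093.
  t   CF        PV=CF/(1+0.093)^t    t·PV
  1       425.00       388.8381       388.8381
  2       425.00       355.7530       711.5061
  3       425.00       325.4831       976.4493
  4     5,425.00     3,801.1858    15,204.7431
  Σ                  4,871.2600    17,281.5365
P = 4,871.2600; D_Mac = 3.54765 yrs; D_mod = 3.24579 yrs.
DV01 ≈ 3.24579 × 4,871.2600 × 0.0001 = 1.581110.

¥1.5811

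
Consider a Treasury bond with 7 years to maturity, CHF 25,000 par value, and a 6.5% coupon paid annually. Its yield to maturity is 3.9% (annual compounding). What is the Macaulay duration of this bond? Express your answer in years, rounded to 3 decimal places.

Periodic yield y = 0.039. Discount each cash flow and weight by its year:
  t   CF        PV=CF/(1+0.039)^t    t·PV
  1     1,625.00     1,564.0038     1,564.0038
  2     1,625.00     1,505.2973     3,010.5945
  3     1,625.00     1,448.7943     4,346.3828
  4     1,625.00     1,394.4122     5,577.6488
  5     1,625.00     1,342.0714     6,710.3571
  6     1,625.00     1,291.6953     7,750.1718
  7    26,625.00    20,369.5195   142,586.6362
  Σ                 28,915.7938   171,545.7951
Price P = Σ PV = 28,915.7938.
Macaulay duration = Σ(t·PV) / P = 171,545.7951 / 28,915.7938 = 5.93260 years.

5.933 years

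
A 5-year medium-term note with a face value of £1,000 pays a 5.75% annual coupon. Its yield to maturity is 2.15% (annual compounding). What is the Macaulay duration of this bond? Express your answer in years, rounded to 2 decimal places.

4.53 years

Periodic yield y = 0.0215. Discount each cash flow and weight by its year:
  t   CF        PV=CF/(1+0.0215)^t    t·PV
  1        57.50        56.2898        56.2898
  2        57.50        55.1050       110.2100
  3        57.50        53.9452       161.8356
  4        57.50        52.8098       211.2391
  5     1,057.50       950.7986     4,753.9929
  Σ                  1,168.9483     5,293.5674
Price P = Σ PV = 1,168.9483.
Macaulay duration = Σ(t·PV) / P = 5,293.5674 / 1,168.9483 = 4.52849 years.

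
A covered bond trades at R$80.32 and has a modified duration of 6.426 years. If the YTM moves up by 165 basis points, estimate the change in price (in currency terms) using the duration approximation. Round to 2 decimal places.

-R$8.52

Duration approximation: ΔP/P ≈ -D_mod · Δy = -6.426 × (+0.0165) = -0.106029.
ΔP ≈ 80.32 × (-0.106029) = -8.51624928.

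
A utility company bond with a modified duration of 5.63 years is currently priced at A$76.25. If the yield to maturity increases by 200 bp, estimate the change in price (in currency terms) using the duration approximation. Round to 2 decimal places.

Duration approximation: ΔP/P ≈ -D_mod · Δy = -5.63 × (+0.02) = -0.112600.
ΔP ≈ 76.25 × (-0.112600) = -8.58575.

-A$8.59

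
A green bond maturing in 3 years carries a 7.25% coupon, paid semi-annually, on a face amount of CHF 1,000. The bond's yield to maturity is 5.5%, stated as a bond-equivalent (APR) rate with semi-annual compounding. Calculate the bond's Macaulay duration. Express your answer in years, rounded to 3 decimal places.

2.756 years

Periodic yield y = 0.0275. Discount each cash flow and weight by its period:
  t   CF        PV=CF/(1+0.0275)^t    t·PV
  1        36.25        35.2798        35.2798
  2        36.25        34.3356        68.6712
  3        36.25        33.4166       100.2499
  4        36.25        32.5223       130.0890
  5        36.25        31.6518       158.2592
  6     1,036.25       880.5896     5,283.5377
  Σ                  1,047.7957     5,776.0867
Price P = Σ PV = 1,047.7957.
Macaulay duration = Σ(t·PV) / P = 5,776.0867 / 1,047.7957 = 5.51261 half-year periods.
In years: 5.51261 / 2 = 2.75630 years.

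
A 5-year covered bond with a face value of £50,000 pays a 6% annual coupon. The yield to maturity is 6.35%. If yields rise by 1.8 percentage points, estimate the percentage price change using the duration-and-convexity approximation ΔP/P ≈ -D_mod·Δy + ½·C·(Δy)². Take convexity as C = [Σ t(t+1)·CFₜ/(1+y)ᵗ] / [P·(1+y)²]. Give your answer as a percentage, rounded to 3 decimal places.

With y = 0.0635:
  t   CF        PV=CF/(1+0.0635)^t    t·PV        t(t+1)·PV
  1     3,000.00     2,820.8745     2,820.8745       5,641.7489
  2     3,000.00     2,652.4443     5,304.8885      15,914.6656
  3     3,000.00     2,494.0708     7,482.2123      29,928.8492
  4     3,000.00     2,345.1535     9,380.6141      46,903.0704
  5    53,000.00    38,957.2595   194,786.2976   1,168,717.7854
  Σ                 49,269.8025   219,774.8869   1,267,106.1195
P = 49,269.8025; D_Mac = 4.46064 yrs; D_mod = 4.19430 yrs; C = 22.73826.
Duration effect: -4.19430 × (+0.018) = -0.075497
Convexity effect: 0.5 × 22.73826 × (0.018)² = +0.0036836
ΔP/P ≈ -0.075497 + 0.0036836 = -0.071814 = -7.1814%.

-7.181%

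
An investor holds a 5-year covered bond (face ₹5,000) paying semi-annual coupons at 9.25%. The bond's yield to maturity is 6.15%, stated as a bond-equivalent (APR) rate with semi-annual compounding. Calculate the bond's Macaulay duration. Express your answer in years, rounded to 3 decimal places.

Periodic yield y = 0.03075. Discount each cash flow and weight by its period:
  t   CF        PV=CF/(1+0.03075)^t    t·PV
  1       231.25       224.3512       224.3512
  2       231.25       217.6582       435.3164
  3       231.25       211.1649       633.4947
  4       231.25       204.8653       819.4611
  5       231.25       198.7536       993.7680
  6       231.25       192.8243     1,156.9456
  7       231.25       187.0718     1,309.5026
  8       231.25       181.4910     1,451.9277
  9       231.25       176.0766     1,584.6894
  10    5,231.25     3,864.3107    38,643.1073
  Σ                  5,658.5676    47,252.5641
Price P = Σ PV = 5,658.5676.
Macaulay duration = Σ(t·PV) / P = 47,252.5641 / 5,658.5676 = 8.35062 half-year periods.
In years: 8.35062 / 2 = 4.17531 years.

4.175 years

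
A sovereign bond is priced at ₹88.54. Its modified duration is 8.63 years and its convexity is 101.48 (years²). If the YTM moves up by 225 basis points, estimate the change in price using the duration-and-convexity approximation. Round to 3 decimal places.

Duration effect: -D_mod·Δy = -8.63 × (+0.0225) = -0.194175
Convexity effect: ½·C·(Δy)² = 0.5 × 101.48 × (0.0225)² = +0.025687125
ΔP/P ≈ -0.194175 + 0.025687125 = -0.168487875
ΔP ≈ 88.54 × (-0.168487875) = -14.9179164525.

-₹14.918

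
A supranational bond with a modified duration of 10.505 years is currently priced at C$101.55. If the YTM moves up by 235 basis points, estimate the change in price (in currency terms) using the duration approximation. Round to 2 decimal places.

Duration approximation: ΔP/P ≈ -D_mod · Δy = -10.505 × (+0.0235) = -0.2468675.
ΔP ≈ 101.55 × (-0.2468675) = -25.069394625.

-C$25.07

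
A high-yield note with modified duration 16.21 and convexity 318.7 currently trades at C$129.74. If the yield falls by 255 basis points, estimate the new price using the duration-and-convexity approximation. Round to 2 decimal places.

C$196.81

Duration effect: -D_mod·Δy = -16.21 × (-0.0255) = +0.413355
Convexity effect: ½·C·(Δy)² = 0.5 × 318.7 × (-0.0255)² = +0.1036173375
ΔP/P ≈ +0.413355 + 0.1036173375 = +0.5169723375
New price ≈ 129.74 × (1 + 0.5169723375) = 196.81199106725.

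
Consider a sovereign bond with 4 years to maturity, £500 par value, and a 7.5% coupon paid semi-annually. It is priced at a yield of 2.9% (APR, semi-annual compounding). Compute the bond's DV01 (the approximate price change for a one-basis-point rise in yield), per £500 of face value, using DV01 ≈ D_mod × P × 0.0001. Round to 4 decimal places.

£0.2064

Periodic yield y = 0.0145.
  t   CF        PV=CF/(1+0.0145)^t    t·PV
  1        18.75        18.4820        18.4820
  2        18.75        18.2179        36.4357
  3        18.75        17.9575        53.8724
  4        18.75        17.7008        70.8032
  5        18.75        17.4478        87.2391
  6        18.75        17.1984       103.1906
  7        18.75        16.9526       118.6684
  8       518.75       462.3190     3,698.5516
  Σ                    586.2760     4,187.2430
P = 586.2760; D_Mac = 7.14210 half-year periods = 3.57105 yrs; D_mod = 3.52001 yrs.
DV01 ≈ 3.52001 × 586.2760 × 0.0001 = 0.206370.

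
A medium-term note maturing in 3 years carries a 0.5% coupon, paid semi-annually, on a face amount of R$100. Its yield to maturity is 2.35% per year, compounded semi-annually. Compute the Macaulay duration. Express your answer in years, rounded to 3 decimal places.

2.981 years

Periodic yield y = 0.01175. Discount each cash flow and weight by its period:
  t   CF        PV=CF/(1+0.01175)^t    t·PV
  1         0.25         0.2471         0.2471
  2         0.25         0.2442         0.4885
  3         0.25         0.2414         0.7242
  4         0.25         0.2386         0.9543
  5         0.25         0.2358         1.1791
  6       100.25        93.4642       560.7850
  Σ                     94.6713       564.3781
Price P = Σ PV = 94.6713.
Macaulay duration = Σ(t·PV) / P = 564.3781 / 94.6713 = 5.96145 half-year periods.
In years: 5.96145 / 2 = 2.98073 years.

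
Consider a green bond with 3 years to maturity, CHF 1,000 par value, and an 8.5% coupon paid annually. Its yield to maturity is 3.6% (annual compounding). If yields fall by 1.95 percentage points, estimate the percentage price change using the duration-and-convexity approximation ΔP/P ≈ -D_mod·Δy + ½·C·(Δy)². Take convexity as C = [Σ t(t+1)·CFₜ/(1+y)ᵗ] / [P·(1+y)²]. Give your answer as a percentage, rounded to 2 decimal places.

With y = 0.036:
  t   CF        PV=CF/(1+0.036)^t    t·PV        t(t+1)·PV
  1        85.00        82.0463        82.0463         164.0927
  2        85.00        79.1953       158.3906         475.1718
  3     1,085.00       975.7768     2,927.3303      11,709.3212
  Σ                  1,137.0184     3,167.7672      12,348.5856
P = 1,137.0184; D_Mac = 2.78603 yrs; D_mod = 2.68922 yrs; C = 10.11883.
Duration effect: -2.68922 × (-0.0195) = +0.052440
Convexity effect: 0.5 × 10.11883 × (-0.0195)² = +0.0019238
ΔP/P ≈ +0.052440 + 0.0019238 = +0.054364 = +5.4364%.

+5.44%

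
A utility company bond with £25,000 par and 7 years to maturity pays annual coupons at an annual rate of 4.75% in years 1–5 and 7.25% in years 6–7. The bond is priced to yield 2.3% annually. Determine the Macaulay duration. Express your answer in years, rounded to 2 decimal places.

Periodic yield y = 0.023. Discount each cash flow and weight by its year:
  t   CF        PV=CF/(1+0.023)^t    t·PV
  1     1,187.50     1,160.8016     1,160.8016
  2     1,187.50     1,134.7034     2,269.4068
  3     1,187.50     1,109.1920     3,327.5759
  4     1,187.50     1,084.2541     4,337.0165
  5     1,187.50     1,059.8770     5,299.3848
  6     1,812.50     1,581.3362     9,488.0172
  7    26,812.50    22,866.9306   160,068.5141
  Σ                 29,997.0948   185,950.7169
Price P = Σ PV = 29,997.0948.
Macaulay duration = Σ(t·PV) / P = 185,950.7169 / 29,997.0948 = 6.19896 years.

6.20 years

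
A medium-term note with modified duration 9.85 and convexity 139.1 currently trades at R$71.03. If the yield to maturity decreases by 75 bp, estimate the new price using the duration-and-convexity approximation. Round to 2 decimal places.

Duration effect: -D_mod·Δy = -9.85 × (-0.0075) = +0.073875
Convexity effect: ½·C·(Δy)² = 0.5 × 139.1 × (-0.0075)² = +0.0039121875
ΔP/P ≈ +0.073875 + 0.0039121875 = +0.0777871875
New price ≈ 71.03 × (1 + 0.0777871875) = 76.555223928125.

R$76.56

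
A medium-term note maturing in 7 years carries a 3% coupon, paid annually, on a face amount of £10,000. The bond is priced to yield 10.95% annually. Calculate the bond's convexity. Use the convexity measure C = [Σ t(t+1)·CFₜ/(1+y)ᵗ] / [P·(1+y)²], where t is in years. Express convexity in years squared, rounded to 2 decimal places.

With y = 0.1095:
  t   CF        PV=CF/(1+0.1095)^t    t·PV        t(t+1)·PV
  1       300.00       270.3921       270.3921         540.7841
  2       300.00       243.7062       487.4125       1,462.2374
  3       300.00       219.6541       658.9623       2,635.8493
  4       300.00       197.9758       791.9031       3,959.5153
  5       300.00       178.4369       892.1846       5,353.1076
  6       300.00       160.8264       964.9586       6,754.7100
  7    10,300.00     4,976.7529    34,837.2703     278,698.1627
  Σ                  6,247.7444    38,903.0834     299,404.3665
P = 6,247.7444.
Convexity = Σ t(t+1)·PV / [P·(1+y)²] = 299,404.3665 / (6,247.7444 × 1.230990) = 38.92963.

38.93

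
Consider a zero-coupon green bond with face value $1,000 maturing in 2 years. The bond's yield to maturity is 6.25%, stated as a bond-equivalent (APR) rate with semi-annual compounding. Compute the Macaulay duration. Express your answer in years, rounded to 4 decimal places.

A zero-coupon bond has a single cash flow at maturity, so its Macaulay duration equals its maturity: 2 years.
(Equivalently: 4 semi-annual periods ÷ 2 = 2 years.)

2.0000 years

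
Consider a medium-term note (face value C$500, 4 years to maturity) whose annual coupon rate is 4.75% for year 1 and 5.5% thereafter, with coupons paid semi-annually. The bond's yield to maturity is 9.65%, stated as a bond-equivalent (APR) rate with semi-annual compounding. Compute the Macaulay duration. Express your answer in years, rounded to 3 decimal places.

Periodic yield y = 0.04825. Discount each cash flow and weight by its period:
  t   CF        PV=CF/(1+0.04825)^t    t·PV
  1       11.875        11.3284        11.3284
  2       11.875        10.8070        21.6139
  3       13.750        11.9374        35.8121
  4       13.750        11.3879        45.5516
  5       13.750        10.8637        54.3186
  6       13.750        10.3637        62.1820
  7       13.750         9.8866        69.2065
  8      513.750       352.3975     2,819.1803
  Σ                    428.9722     3,119.1933
Price P = Σ PV = 428.9722.
Macaulay duration = Σ(t·PV) / P = 3,119.1933 / 428.9722 = 7.27132 half-year periods.
In years: 7.27132 / 2 = 3.63566 years.

3.636 years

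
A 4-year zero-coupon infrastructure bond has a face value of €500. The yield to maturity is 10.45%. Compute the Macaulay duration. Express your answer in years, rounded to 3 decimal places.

A zero-coupon bond has a single cash flow at maturity, so its Macaulay duration equals its maturity: 4 years.

4.000 years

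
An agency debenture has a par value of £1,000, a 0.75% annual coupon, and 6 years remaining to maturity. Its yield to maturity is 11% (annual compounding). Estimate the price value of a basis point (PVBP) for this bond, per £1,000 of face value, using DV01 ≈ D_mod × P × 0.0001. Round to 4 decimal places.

£0.2981

Periodic yield y = 0.11.
  t   CF        PV=CF/(1+0.11)^t    t·PV
  1         7.50         6.7568         6.7568
  2         7.50         6.0872        12.1743
  3         7.50         5.4839        16.4518
  4         7.50         4.9405        19.7619
  5         7.50         4.4509        22.2544
  6     1,007.50       538.6506     3,231.9039
  Σ                    566.3699     3,309.3031
P = 566.3699; D_Mac = 5.84301 yrs; D_mod = 5.26397 yrs.
DV01 ≈ 5.26397 × 566.3699 × 0.0001 = 0.298135.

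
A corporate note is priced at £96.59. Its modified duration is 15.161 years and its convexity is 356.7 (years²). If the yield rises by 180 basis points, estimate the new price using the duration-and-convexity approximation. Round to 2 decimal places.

Duration effect: -D_mod·Δy = -15.161 × (+0.018) = -0.272898
Convexity effect: ½·C·(Δy)² = 0.5 × 356.7 × (0.018)² = +0.0577854
ΔP/P ≈ -0.272898 + 0.0577854 = -0.2151126
New price ≈ 96.59 × (1 - 0.2151126) = 75.812273966.

£75.81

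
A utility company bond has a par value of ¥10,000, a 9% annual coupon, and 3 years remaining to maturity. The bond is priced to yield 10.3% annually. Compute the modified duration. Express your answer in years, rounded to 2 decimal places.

2.50 years

Periodic yield y = 0.103. First find Macaulay duration:
  t   CF        PV=CF/(1+0.103)^t    t·PV
  1       900.00       815.9565       815.9565
  2       900.00       739.7611     1,479.5222
  3    10,900.00     8,122.6915    24,368.0746
  Σ                  9,678.4091    26,663.5533
P = 9,678.4091; Macaulay duration = 26,663.5533 / 9,678.4091 = 2.75495 years.
Modified duration = D_Mac / (1 + y) = 2.75495 / 1.103 = 2.49769 years.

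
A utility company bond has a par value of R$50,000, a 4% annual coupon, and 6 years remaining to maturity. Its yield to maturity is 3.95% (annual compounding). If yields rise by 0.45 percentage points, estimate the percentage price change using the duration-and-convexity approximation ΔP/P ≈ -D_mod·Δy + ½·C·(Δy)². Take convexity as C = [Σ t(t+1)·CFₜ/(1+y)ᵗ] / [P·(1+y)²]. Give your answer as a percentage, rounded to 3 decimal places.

-2.326%

With y = 0.0395:
  t   CF        PV=CF/(1+0.0395)^t    t·PV        t(t+1)·PV
  1     2,000.00     1,924.0019     1,924.0019       3,848.0038
  2     2,000.00     1,850.8917     3,701.7834      11,105.3502
  3     2,000.00     1,780.5596     5,341.6788      21,366.7152
  4     2,000.00     1,712.9000     6,851.6002      34,258.0009
  5     2,000.00     1,647.8115     8,239.0575      49,434.3448
  6    52,000.00    41,215.1023   247,290.6135   1,731,034.2946
  Σ                 50,131.2670   273,348.7353   1,851,046.7095
P = 50,131.2670; D_Mac = 5.45266 yrs; D_mod = 5.24546 yrs; C = 34.17116.
Duration effect: -5.24546 × (+0.0045) = -0.023605
Convexity effect: 0.5 × 34.17116 × (0.0045)² = +0.0003460
ΔP/P ≈ -0.023605 + 0.0003460 = -0.023259 = -2.3259%.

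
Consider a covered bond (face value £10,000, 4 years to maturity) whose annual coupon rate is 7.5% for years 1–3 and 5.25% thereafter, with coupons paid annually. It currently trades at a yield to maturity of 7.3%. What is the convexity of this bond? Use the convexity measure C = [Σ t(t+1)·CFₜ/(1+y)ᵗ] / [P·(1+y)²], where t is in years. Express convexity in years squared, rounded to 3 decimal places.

15.041

With y = 0.073:
  t   CF        PV=CF/(1+0.073)^t    t·PV        t(t+1)·PV
  1       750.00       698.9748       698.9748       1,397.9497
  2       750.00       651.4211     1,302.8422       3,908.5266
  3       750.00       607.1026     1,821.3078       7,285.2313
  4    10,525.00     7,940.0496    31,760.1985     158,800.9925
  Σ                  9,897.5482    35,583.3233     171,392.7000
P = 9,897.5482.
Convexity = Σ t(t+1)·PV / [P·(1+y)²] = 171,392.7000 / (9,897.5482 × 1.151329) = 15.04060.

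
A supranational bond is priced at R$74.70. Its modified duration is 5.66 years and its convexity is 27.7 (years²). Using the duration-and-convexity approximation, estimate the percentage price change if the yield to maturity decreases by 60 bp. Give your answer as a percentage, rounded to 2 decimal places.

Duration effect: -D_mod·Δy = -5.66 × (-0.006) = +0.033960
Convexity effect: ½·C·(Δy)² = 0.5 × 27.7 × (-0.006)² = +0.0004986
ΔP/P ≈ +0.033960 + 0.0004986 = +0.0344586
= +3.44586%.

+3.45%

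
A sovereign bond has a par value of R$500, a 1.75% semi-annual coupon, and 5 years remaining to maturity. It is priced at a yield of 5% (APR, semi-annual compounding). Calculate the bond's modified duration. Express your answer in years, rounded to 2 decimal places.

4.67 years

Periodic yield y = 0.025. First find Macaulay duration:
  t   CF        PV=CF/(1+0.025)^t    t·PV
  1        4.375         4.2683         4.2683
  2        4.375         4.1642         8.3284
  3        4.375         4.0626        12.1879
  4        4.375         3.9635        15.8541
  5        4.375         3.8669        19.3343
  6        4.375         3.7725        22.6353
  7        4.375         3.6805        25.7637
  8        4.375         3.5908        28.7261
  9        4.375         3.5032        31.5287
  10     504.375       394.0169     3,940.1694
  Σ                    428.8895     4,108.7963
P = 428.8895; Macaulay duration = 4,108.7963 / 428.8895 = 9.58008 half-year periods = 4.79004 years.
Modified duration = D_Mac / (1 + y) = 4.79004 / 1.025 = 4.67321 years.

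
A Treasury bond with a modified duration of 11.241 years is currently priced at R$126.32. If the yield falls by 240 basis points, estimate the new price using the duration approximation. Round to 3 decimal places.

R$160.399

Duration approximation: ΔP/P ≈ -D_mod · Δy = -11.241 × (-0.024) = +0.269784.
New price ≈ 126.32 × (1 + 0.269784) = 160.39911488.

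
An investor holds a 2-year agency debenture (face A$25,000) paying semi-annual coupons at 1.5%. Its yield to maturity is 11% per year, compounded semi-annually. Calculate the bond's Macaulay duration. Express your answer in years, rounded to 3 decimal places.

Periodic yield y = 0.055. Discount each cash flow and weight by its period:
  t   CF        PV=CF/(1+0.055)^t    t·PV
  1       187.50       177.7251       177.7251
  2       187.50       168.4598       336.9197
  3       187.50       159.6776       479.0327
  4    25,187.50    20,331.7717    81,327.0869
  Σ                 20,837.6342    82,320.7643
Price P = Σ PV = 20,837.6342.
Macaulay duration = Σ(t·PV) / P = 82,320.7643 / 20,837.6342 = 3.95058 half-year periods.
In years: 3.95058 / 2 = 1.97529 years.

1.975 years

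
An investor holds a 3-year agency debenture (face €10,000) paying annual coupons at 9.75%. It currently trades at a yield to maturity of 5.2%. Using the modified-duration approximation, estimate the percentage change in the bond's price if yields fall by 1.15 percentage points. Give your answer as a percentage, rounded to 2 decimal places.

Periodic yield y = 0.052. Modified duration first:
  t   CF        PV=CF/(1+0.052)^t    t·PV
  1       975.00       926.8061       926.8061
  2       975.00       880.9944     1,761.9888
  3    10,975.00     9,426.6484    28,279.9452
  Σ                 11,234.4489    30,968.7401
P = 11,234.4489; D_Mac = 2.75659 yrs; D_mod = 2.75659/(1+0.052) = 2.62033 yrs.
ΔP/P ≈ -D_mod · Δy = -2.62033 × (-0.0115) = +0.030134 = +3.0134%.

+3.01%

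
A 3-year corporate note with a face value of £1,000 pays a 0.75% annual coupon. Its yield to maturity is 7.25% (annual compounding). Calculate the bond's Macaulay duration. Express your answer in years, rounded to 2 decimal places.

Periodic yield y = 0.0725. Discount each cash flow and weight by its year:
  t   CF        PV=CF/(1+0.0725)^t    t·PV
  1         7.50         6.9930         6.9930
  2         7.50         6.5203        13.0406
  3     1,007.50       816.6823     2,450.0470
  Σ                    830.1956     2,470.0805
Price P = Σ PV = 830.1956.
Macaulay duration = Σ(t·PV) / P = 2,470.0805 / 830.1956 = 2.97530 years.

2.98 years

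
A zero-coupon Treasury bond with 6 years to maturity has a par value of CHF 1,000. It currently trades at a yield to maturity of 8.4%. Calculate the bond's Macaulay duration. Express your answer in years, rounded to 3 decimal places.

A zero-coupon bond has a single cash flow at maturity, so its Macaulay duration equals its maturity: 6 years.

6.000 years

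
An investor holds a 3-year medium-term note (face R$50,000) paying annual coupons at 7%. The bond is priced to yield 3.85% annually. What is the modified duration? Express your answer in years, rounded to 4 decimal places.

Periodic yield y = 0.0385. First find Macaulay duration:
  t   CF        PV=CF/(1+0.0385)^t    t·PV
  1     3,500.00     3,370.2455     3,370.2455
  2     3,500.00     3,245.3014     6,490.6029
  3    53,500.00    47,767.6944   143,303.0831
  Σ                 54,383.2414   153,163.9315
P = 54,383.2414; Macaulay duration = 153,163.9315 / 54,383.2414 = 2.81638 years.
Modified duration = D_Mac / (1 + y) = 2.81638 / 1.0385 = 2.71197 years.

2.7120 years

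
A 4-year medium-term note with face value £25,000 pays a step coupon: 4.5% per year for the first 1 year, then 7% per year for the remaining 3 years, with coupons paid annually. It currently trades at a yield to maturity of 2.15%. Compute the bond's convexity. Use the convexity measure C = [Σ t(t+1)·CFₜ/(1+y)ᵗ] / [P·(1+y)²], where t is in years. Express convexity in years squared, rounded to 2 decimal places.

17.30

With y = 0.0215:
  t   CF        PV=CF/(1+0.0215)^t    t·PV        t(t+1)·PV
  1     1,125.00     1,101.3216     1,101.3216       2,202.6432
  2     1,750.00     1,677.1091     3,354.2181      10,062.6544
  3     1,750.00     1,641.8101     4,925.4304      19,701.7218
  4    26,750.00    24,568.0282    98,272.1129     491,360.5646
  Σ                 28,988.2690   107,653.0831     523,327.5840
P = 28,988.2690.
Convexity = Σ t(t+1)·PV / [P·(1+y)²] = 523,327.5840 / (28,988.2690 × 1.043462) = 17.30114.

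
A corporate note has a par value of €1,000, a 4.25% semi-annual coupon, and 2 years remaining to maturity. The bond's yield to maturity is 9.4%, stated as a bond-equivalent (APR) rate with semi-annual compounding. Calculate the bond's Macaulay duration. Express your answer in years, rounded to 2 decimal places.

Periodic yield y = 0.047. Discount each cash flow and weight by its period:
  t   CF        PV=CF/(1+0.047)^t    t·PV
  1        21.25        20.2961        20.2961
  2        21.25        19.3850        38.7700
  3        21.25        18.5148        55.5444
  4     1,021.25       849.8560     3,399.4240
  Σ                    908.0519     3,514.0344
Price P = Σ PV = 908.0519.
Macaulay duration = Σ(t·PV) / P = 3,514.0344 / 908.0519 = 3.86986 half-year periods.
In years: 3.86986 / 2 = 1.93493 years.

1.93 years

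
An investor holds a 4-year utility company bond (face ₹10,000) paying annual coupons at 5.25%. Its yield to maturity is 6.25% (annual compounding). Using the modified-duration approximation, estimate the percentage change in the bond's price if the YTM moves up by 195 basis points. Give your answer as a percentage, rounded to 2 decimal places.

Periodic yield y = 0.0625. Modified duration first:
  t   CF        PV=CF/(1+0.0625)^t    t·PV
  1       525.00       494.1176       494.1176
  2       525.00       465.0519       930.1038
  3       525.00       437.6959     1,313.0877
  4    10,525.00     8,258.5984    33,034.3937
  Σ                  9,655.4639    35,771.7029
P = 9,655.4639; D_Mac = 3.70481 yrs; D_mod = 3.70481/(1+0.0625) = 3.48688 yrs.
ΔP/P ≈ -D_mod · Δy = -3.48688 × (+0.0195) = -0.067994 = -6.7994%.

-6.80%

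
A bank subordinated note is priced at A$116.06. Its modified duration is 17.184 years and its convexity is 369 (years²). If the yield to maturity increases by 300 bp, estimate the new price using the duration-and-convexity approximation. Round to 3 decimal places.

Duration effect: -D_mod·Δy = -17.184 × (+0.03) = -0.515520
Convexity effect: ½·C·(Δy)² = 0.5 × 369 × (0.03)² = +0.1660500
ΔP/P ≈ -0.515520 + 0.1660500 = -0.349470
New price ≈ 116.06 × (1 - 0.349470) = 75.5005118.

A$75.501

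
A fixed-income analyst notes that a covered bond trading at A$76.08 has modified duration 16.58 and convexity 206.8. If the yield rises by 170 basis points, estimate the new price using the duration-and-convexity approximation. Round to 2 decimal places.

A$56.91

Duration effect: -D_mod·Δy = -16.58 × (+0.017) = -0.281860
Convexity effect: ½·C·(Δy)² = 0.5 × 206.8 × (0.017)² = +0.0298826
ΔP/P ≈ -0.281860 + 0.0298826 = -0.2519774
New price ≈ 76.08 × (1 - 0.2519774) = 56.909559408.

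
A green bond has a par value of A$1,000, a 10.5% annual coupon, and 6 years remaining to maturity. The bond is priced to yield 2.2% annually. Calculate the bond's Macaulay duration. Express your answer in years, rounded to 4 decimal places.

Periodic yield y = 0.022. Discount each cash flow and weight by its year:
  t   CF        PV=CF/(1+0.022)^t    t·PV
  1       105.00       102.7397       102.7397
  2       105.00       100.5281       201.0562
  3       105.00        98.3641       295.0923
  4       105.00        96.2467       384.9867
  5       105.00        94.1748       470.8741
  6     1,105.00       969.7436     5,818.4613
  Σ                  1,461.7970     7,273.2104
Price P = Σ PV = 1,461.7970.
Macaulay duration = Σ(t·PV) / P = 7,273.2104 / 1,461.7970 = 4.97553 years.

4.9755 years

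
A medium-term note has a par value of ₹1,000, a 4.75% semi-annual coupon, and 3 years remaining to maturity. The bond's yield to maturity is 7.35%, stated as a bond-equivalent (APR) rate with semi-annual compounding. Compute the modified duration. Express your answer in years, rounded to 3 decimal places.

2.724 years

Periodic yield y = 0.03675. First find Macaulay duration:
  t   CF        PV=CF/(1+0.03675)^t    t·PV
  1        23.75        22.9081        22.9081
  2        23.75        22.0961        44.1922
  3        23.75        21.3128        63.9385
  4        23.75        20.5574        82.2295
  5        23.75        19.8287        99.1433
  6     1,023.75       824.4221     4,946.5329
  Σ                    931.1252     5,258.9445
P = 931.1252; Macaulay duration = 5,258.9445 / 931.1252 = 5.64795 half-year periods = 2.82397 years.
Modified duration = D_Mac / (1 + y) = 2.82397 / 1.03675 = 2.72387 years.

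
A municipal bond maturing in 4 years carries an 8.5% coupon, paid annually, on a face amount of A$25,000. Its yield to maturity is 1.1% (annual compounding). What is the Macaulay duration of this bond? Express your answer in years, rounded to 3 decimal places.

Periodic yield y = 0.011. Discount each cash flow and weight by its year:
  t   CF        PV=CF/(1+0.011)^t    t·PV
  1     2,125.00     2,101.8793     2,101.8793
  2     2,125.00     2,079.0102     4,158.0204
  3     2,125.00     2,056.3899     6,169.1698
  4    27,125.00    25,963.6128   103,854.4514
  Σ                 32,200.8923   116,283.5209
Price P = Σ PV = 32,200.8923.
Macaulay duration = Σ(t·PV) / P = 116,283.5209 / 32,200.8923 = 3.61119 years.

3.611 years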